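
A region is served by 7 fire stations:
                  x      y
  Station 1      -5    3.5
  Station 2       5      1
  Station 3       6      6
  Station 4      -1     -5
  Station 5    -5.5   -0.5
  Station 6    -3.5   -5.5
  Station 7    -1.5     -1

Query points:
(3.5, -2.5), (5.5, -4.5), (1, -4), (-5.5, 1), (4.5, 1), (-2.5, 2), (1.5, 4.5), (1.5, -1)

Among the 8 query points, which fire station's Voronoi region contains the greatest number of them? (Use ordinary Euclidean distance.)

(3.5, -2.5) — d² to each: Station 1:108.25, Station 2:14.5, Station 3:78.5, Station 4:26.5, Station 5:85, Station 6:58, Station 7:27.25 → nearest is Station 2
(5.5, -4.5) — d² to each: Station 1:174.25, Station 2:30.5, Station 3:110.5, Station 4:42.5, Station 5:137, Station 6:82, Station 7:61.25 → nearest is Station 2
(1, -4) — d² to each: Station 1:92.25, Station 2:41, Station 3:125, Station 4:5, Station 5:54.5, Station 6:22.5, Station 7:15.25 → nearest is Station 4
(-5.5, 1) — d² to each: Station 1:6.5, Station 2:110.25, Station 3:157.25, Station 4:56.25, Station 5:2.25, Station 6:46.25, Station 7:20 → nearest is Station 5
(4.5, 1) — d² to each: Station 1:96.5, Station 2:0.25, Station 3:27.25, Station 4:66.25, Station 5:102.25, Station 6:106.25, Station 7:40 → nearest is Station 2
(-2.5, 2) — d² to each: Station 1:8.5, Station 2:57.25, Station 3:88.25, Station 4:51.25, Station 5:15.25, Station 6:57.25, Station 7:10 → nearest is Station 1
(1.5, 4.5) — d² to each: Station 1:43.25, Station 2:24.5, Station 3:22.5, Station 4:96.5, Station 5:74, Station 6:125, Station 7:39.25 → nearest is Station 3
(1.5, -1) — d² to each: Station 1:62.5, Station 2:16.25, Station 3:69.25, Station 4:22.25, Station 5:49.25, Station 6:45.25, Station 7:9 → nearest is Station 7
Tally — Station 1:1, Station 2:3, Station 3:1, Station 4:1, Station 5:1, Station 7:1. Station 2 captures the most (3).

Station 2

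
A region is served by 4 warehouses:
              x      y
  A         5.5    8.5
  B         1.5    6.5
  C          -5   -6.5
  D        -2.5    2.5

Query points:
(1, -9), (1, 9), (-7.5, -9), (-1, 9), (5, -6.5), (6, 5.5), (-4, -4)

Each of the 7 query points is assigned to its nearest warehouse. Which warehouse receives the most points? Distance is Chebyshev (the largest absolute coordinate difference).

(1, -9) — d to each: A:17.5, B:15.5, C:6, D:11.5 → nearest is C
(1, 9) — d to each: A:4.5, B:2.5, C:15.5, D:6.5 → nearest is B
(-7.5, -9) — d to each: A:17.5, B:15.5, C:2.5, D:11.5 → nearest is C
(-1, 9) — d to each: A:6.5, B:2.5, C:15.5, D:6.5 → nearest is B
(5, -6.5) — d to each: A:15, B:13, C:10, D:9 → nearest is D
(6, 5.5) — d to each: A:3, B:4.5, C:12, D:8.5 → nearest is A
(-4, -4) — d to each: A:12.5, B:10.5, C:2.5, D:6.5 → nearest is C
Tally — A:1, B:2, C:3, D:1. C captures the most (3).

C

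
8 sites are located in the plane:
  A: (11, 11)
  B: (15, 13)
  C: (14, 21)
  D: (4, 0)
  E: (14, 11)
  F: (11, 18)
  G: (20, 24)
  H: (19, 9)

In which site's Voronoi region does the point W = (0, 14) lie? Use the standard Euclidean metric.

A

Compare squared distances (the ordering matches that of the actual distances):
|WA|² = (0−11)² + (14−11)² = 121 + 9 = 130
|WB|² = (0−15)² + (14−13)² = 225 + 1 = 226
|WC|² = (0−14)² + (14−21)² = 196 + 49 = 245
|WD|² = (0−4)² + (14−0)² = 16 + 196 = 212
|WE|² = (0−14)² + (14−11)² = 196 + 9 = 205
|WF|² = (0−11)² + (14−18)² = 121 + 16 = 137
|WG|² = (0−20)² + (14−24)² = 400 + 100 = 500
|WH|² = (0−19)² + (14−9)² = 361 + 25 = 386
A is nearest.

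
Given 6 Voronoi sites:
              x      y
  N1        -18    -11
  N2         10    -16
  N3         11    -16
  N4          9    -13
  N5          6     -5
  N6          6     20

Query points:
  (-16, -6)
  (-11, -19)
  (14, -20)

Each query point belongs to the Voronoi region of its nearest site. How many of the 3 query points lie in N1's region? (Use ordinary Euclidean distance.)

2

(-16, -6) — d² to each: N1:29, N2:776, N3:829, N4:674, N5:485, N6:1160 → nearest is N1
(-11, -19) — d² to each: N1:113, N2:450, N3:493, N4:436, N5:485, N6:1810 → nearest is N1
(14, -20) — d² to each: N1:1105, N2:32, N3:25, N4:74, N5:289, N6:1664 → nearest is N3
2 of the 3 points have N1 as nearest.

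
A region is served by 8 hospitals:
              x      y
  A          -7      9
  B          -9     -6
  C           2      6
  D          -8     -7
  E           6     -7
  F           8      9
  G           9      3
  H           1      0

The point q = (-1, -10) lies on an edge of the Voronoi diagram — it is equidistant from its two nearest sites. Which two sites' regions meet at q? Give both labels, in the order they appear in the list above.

Squared distances from q to each site:
|qA|² = 36 + 361 = 397
|qB|² = 64 + 16 = 80
|qC|² = 9 + 256 = 265
|qD|² = 49 + 9 = 58
|qE|² = 49 + 9 = 58
|qF|² = 81 + 361 = 442
|qG|² = 100 + 169 = 269
|qH|² = 4 + 100 = 104
q is equidistant from D and E (both at squared distance 58), and every other site is strictly farther — so q lies on the D–E Voronoi edge.

D and E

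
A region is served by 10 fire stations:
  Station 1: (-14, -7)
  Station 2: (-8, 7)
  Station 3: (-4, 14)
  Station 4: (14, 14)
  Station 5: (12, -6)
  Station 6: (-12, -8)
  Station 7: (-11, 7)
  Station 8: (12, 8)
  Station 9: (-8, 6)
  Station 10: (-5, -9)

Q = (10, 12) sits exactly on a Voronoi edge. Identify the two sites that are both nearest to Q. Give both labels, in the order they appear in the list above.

Station 4 and Station 8

Squared distances from Q to each site:
d²(Q, Station 1) = 576 + 361 = 937
d²(Q, Station 2) = 324 + 25 = 349
d²(Q, Station 3) = 196 + 4 = 200
d²(Q, Station 4) = 16 + 4 = 20
d²(Q, Station 5) = 4 + 324 = 328
d²(Q, Station 6) = 484 + 400 = 884
d²(Q, Station 7) = 441 + 25 = 466
d²(Q, Station 8) = 4 + 16 = 20
d²(Q, Station 9) = 324 + 36 = 360
d²(Q, Station 10) = 225 + 441 = 666
Q is equidistant from Station 4 and Station 8 (both at squared distance 20), and every other site is strictly farther — so Q lies on the Station 4–Station 8 Voronoi edge.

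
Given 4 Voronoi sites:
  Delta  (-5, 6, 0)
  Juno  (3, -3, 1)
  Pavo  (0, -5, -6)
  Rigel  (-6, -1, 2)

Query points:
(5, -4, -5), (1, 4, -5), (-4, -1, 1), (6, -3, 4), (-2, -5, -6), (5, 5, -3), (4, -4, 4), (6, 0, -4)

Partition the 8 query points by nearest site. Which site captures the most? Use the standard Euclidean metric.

(5, -4, -5) — d² to each: Delta:225, Juno:41, Pavo:27, Rigel:179 → nearest is Pavo
(1, 4, -5) — d² to each: Delta:65, Juno:89, Pavo:83, Rigel:123 → nearest is Delta
(-4, -1, 1) — d² to each: Delta:51, Juno:53, Pavo:81, Rigel:5 → nearest is Rigel
(6, -3, 4) — d² to each: Delta:218, Juno:18, Pavo:140, Rigel:152 → nearest is Juno
(-2, -5, -6) — d² to each: Delta:166, Juno:78, Pavo:4, Rigel:96 → nearest is Pavo
(5, 5, -3) — d² to each: Delta:110, Juno:84, Pavo:134, Rigel:182 → nearest is Juno
(4, -4, 4) — d² to each: Delta:197, Juno:11, Pavo:117, Rigel:113 → nearest is Juno
(6, 0, -4) — d² to each: Delta:173, Juno:43, Pavo:65, Rigel:181 → nearest is Juno
Tally — Delta:1, Juno:4, Pavo:2, Rigel:1. Juno captures the most (4).

Juno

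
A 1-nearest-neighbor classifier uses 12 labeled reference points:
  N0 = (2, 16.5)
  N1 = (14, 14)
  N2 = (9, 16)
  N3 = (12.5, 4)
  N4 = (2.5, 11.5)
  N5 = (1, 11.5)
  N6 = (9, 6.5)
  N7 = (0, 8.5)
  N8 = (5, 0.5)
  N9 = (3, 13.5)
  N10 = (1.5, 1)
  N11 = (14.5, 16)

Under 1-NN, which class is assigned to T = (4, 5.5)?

Compare squared distances (the ordering matches that of the actual distances):
|TN0|² = 4 + 121 = 125
|TN1|² = 100 + 72.25 = 172.25
|TN2|² = 25 + 110.25 = 135.25
|TN3|² = 72.25 + 2.25 = 74.5
|TN4|² = 2.25 + 36 = 38.25
|TN5|² = 9 + 36 = 45
|TN6|² = 25 + 1 = 26
|TN7|² = 16 + 9 = 25
|TN8|² = 1 + 25 = 26
|TN9|² = 1 + 64 = 65
d²(T, N10) = 6.25 + 20.25 = 26.5
d²(T, N11) = 110.25 + 110.25 = 220.5
The smallest is to N7, so T lies in the Voronoi region of N7.

N7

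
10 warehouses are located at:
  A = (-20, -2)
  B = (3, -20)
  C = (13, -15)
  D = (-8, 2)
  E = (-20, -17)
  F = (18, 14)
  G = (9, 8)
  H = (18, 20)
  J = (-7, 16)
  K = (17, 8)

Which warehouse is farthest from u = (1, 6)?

E

Compare squared distances (the ordering matches that of the actual distances):
|uA|² = (1−(-20))² + (6−(-2))² = 441 + 64 = 505
|uB|² = (1−3)² + (6−(-20))² = 4 + 676 = 680
|uC|² = (1−13)² + (6−(-15))² = 144 + 441 = 585
|uD|² = (1−(-8))² + (6−2)² = 81 + 16 = 97
|uE|² = (1−(-20))² + (6−(-17))² = 441 + 529 = 970
|uF|² = (1−18)² + (6−14)² = 289 + 64 = 353
|uG|² = (1−9)² + (6−8)² = 64 + 4 = 68
|uH|² = (1−18)² + (6−20)² = 289 + 196 = 485
|uJ|² = (1−(-7))² + (6−16)² = 64 + 100 = 164
|uK|² = (1−17)² + (6−8)² = 256 + 4 = 260
The largest is to E.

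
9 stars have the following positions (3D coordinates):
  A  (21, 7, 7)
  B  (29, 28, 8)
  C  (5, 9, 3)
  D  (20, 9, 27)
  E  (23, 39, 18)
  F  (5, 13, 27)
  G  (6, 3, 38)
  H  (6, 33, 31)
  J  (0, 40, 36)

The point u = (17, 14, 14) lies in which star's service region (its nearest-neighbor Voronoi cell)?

Squared Euclidean distances:
|uA|² = (17−21)² + (14−7)² + (14−7)² = 16 + 49 + 49 = 114
|uB|² = (17−29)² + (14−28)² + (14−8)² = 144 + 196 + 36 = 376
|uC|² = (17−5)² + (14−9)² + (14−3)² = 144 + 25 + 121 = 290
|uD|² = (17−20)² + (14−9)² + (14−27)² = 9 + 25 + 169 = 203
|uE|² = (17−23)² + (14−39)² + (14−18)² = 36 + 625 + 16 = 677
|uF|² = (17−5)² + (14−13)² + (14−27)² = 144 + 1 + 169 = 314
|uG|² = (17−6)² + (14−3)² + (14−38)² = 121 + 121 + 576 = 818
|uH|² = (17−6)² + (14−33)² + (14−31)² = 121 + 361 + 289 = 771
|uJ|² = (17−0)² + (14−40)² + (14−36)² = 289 + 676 + 484 = 1449
The smallest is to A, so u lies in the Voronoi region of A.

A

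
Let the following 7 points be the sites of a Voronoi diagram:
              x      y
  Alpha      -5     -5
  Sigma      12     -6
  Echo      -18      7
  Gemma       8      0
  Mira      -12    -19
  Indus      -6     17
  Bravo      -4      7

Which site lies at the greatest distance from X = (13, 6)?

Since √ is increasing, it suffices to compare squared distances:
d²(X, Alpha) = (13−(-5))² + (6−(-5))² = 324 + 121 = 445
d²(X, Sigma) = (13−12)² + (6−(-6))² = 1 + 144 = 145
d²(X, Echo) = (13−(-18))² + (6−7)² = 961 + 1 = 962
d²(X, Gemma) = (13−8)² + (6−0)² = 25 + 36 = 61
d²(X, Mira) = (13−(-12))² + (6−(-19))² = 625 + 625 = 1250
d²(X, Indus) = (13−(-6))² + (6−17)² = 361 + 121 = 482
d²(X, Bravo) = (13−(-4))² + (6−7)² = 289 + 1 = 290
The largest is to Mira.

Mira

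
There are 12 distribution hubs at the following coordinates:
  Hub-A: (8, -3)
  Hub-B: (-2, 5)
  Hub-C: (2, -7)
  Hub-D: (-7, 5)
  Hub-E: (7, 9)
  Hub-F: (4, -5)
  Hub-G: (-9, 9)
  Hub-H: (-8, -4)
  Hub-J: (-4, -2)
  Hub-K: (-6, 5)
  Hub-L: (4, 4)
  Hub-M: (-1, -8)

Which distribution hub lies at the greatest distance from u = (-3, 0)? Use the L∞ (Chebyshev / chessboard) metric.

d(u, Hub-A) = max(11, 3) = 11
d(u, Hub-B) = max(1, 5) = 5
d(u, Hub-C) = max(5, 7) = 7
d(u, Hub-D) = max(4, 5) = 5
d(u, Hub-E) = max(10, 9) = 10
d(u, Hub-F) = max(7, 5) = 7
d(u, Hub-G) = max(6, 9) = 9
d(u, Hub-H) = max(5, 4) = 5
d(u, Hub-J) = max(1, 2) = 2
d(u, Hub-K) = max(3, 5) = 5
d(u, Hub-L) = max(7, 4) = 7
d(u, Hub-M) = max(2, 8) = 8
The largest is to Hub-A.

Hub-A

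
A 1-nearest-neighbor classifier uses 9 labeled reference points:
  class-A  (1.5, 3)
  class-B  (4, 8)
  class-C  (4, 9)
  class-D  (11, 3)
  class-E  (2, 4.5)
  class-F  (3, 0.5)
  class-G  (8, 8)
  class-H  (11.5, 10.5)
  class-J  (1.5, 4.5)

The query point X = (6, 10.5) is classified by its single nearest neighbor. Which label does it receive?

Compare squared distances (the ordering matches that of the actual distances):
d²(X, class-A) = (6−1.5)² + (10.5−3)² = 20.25 + 56.25 = 76.5
d²(X, class-B) = (6−4)² + (10.5−8)² = 4 + 6.25 = 10.25
d²(X, class-C) = (6−4)² + (10.5−9)² = 4 + 2.25 = 6.25
d²(X, class-D) = (6−11)² + (10.5−3)² = 25 + 56.25 = 81.25
d²(X, class-E) = (6−2)² + (10.5−4.5)² = 16 + 36 = 52
d²(X, class-F) = (6−3)² + (10.5−0.5)² = 9 + 100 = 109
d²(X, class-G) = (6−8)² + (10.5−8)² = 4 + 6.25 = 10.25
d²(X, class-H) = (6−11.5)² + (10.5−10.5)² = 30.25 + 0 = 30.25
d²(X, class-J) = (6−1.5)² + (10.5−4.5)² = 20.25 + 36 = 56.25
Minimum is at class-C.

class-C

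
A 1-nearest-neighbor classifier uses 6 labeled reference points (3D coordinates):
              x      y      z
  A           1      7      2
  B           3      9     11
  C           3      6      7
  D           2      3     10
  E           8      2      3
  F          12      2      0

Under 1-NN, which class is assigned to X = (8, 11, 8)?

B

Squared Euclidean distances:
|XA|² = 49 + 16 + 36 = 101
|XB|² = 25 + 4 + 9 = 38
|XC|² = 25 + 25 + 1 = 51
|XD|² = 36 + 64 + 4 = 104
|XE|² = 0 + 81 + 25 = 106
|XF|² = 16 + 81 + 64 = 161
Minimum is at B.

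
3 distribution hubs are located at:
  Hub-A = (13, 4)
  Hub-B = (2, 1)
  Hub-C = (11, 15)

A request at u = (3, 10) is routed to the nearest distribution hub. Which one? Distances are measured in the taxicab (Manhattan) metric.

d(u, Hub-A) = |3−13| + |10−4| = 10 + 6 = 16
d(u, Hub-B) = |3−2| + |10−1| = 1 + 9 = 10
d(u, Hub-C) = |3−11| + |10−15| = 8 + 5 = 13
The smallest is to Hub-B, so u lies in the Voronoi region of Hub-B.

Hub-B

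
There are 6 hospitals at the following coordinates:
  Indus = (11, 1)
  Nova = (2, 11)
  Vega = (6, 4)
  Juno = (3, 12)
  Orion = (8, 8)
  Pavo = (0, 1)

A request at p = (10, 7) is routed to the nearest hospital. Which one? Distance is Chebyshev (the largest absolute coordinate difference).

Orion

d(p, Indus) = max(1, 6) = 6
d(p, Nova) = max(8, 4) = 8
d(p, Vega) = max(4, 3) = 4
d(p, Juno) = max(7, 5) = 7
d(p, Orion) = max(2, 1) = 2
d(p, Pavo) = max(10, 6) = 10
Minimum is at Orion.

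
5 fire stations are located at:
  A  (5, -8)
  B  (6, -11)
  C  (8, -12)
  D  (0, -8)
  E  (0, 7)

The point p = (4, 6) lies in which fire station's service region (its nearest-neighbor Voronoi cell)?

E

Compare squared distances (the ordering matches that of the actual distances):
|pA|² = (4−5)² + (6−(-8))² = 1 + 196 = 197
|pB|² = (4−6)² + (6−(-11))² = 4 + 289 = 293
|pC|² = (4−8)² + (6−(-12))² = 16 + 324 = 340
|pD|² = (4−0)² + (6−(-8))² = 16 + 196 = 212
|pE|² = (4−0)² + (6−7)² = 16 + 1 = 17
Minimum is at E.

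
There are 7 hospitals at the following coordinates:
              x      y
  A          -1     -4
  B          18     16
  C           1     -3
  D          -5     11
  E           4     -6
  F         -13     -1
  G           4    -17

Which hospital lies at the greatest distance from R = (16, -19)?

D

Compare squared distances (the ordering matches that of the actual distances):
|RA|² = (16−(-1))² + (-19−(-4))² = 289 + 225 = 514
|RB|² = (16−18)² + (-19−16)² = 4 + 1225 = 1229
|RC|² = (16−1)² + (-19−(-3))² = 225 + 256 = 481
|RD|² = (16−(-5))² + (-19−11)² = 441 + 900 = 1341
|RE|² = (16−4)² + (-19−(-6))² = 144 + 169 = 313
|RF|² = (16−(-13))² + (-19−(-1))² = 841 + 324 = 1165
|RG|² = (16−4)² + (-19−(-17))² = 144 + 4 = 148
The largest is to D.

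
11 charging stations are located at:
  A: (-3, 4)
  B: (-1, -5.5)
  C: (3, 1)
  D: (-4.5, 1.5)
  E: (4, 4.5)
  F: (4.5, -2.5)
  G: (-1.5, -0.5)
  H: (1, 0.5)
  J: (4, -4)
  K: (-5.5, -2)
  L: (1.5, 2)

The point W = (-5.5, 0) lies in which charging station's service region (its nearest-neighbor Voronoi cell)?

D

Since √ is increasing, it suffices to compare squared distances:
|WA|² = 6.25 + 16 = 22.25
|WB|² = 20.25 + 30.25 = 50.5
|WC|² = 72.25 + 1 = 73.25
|WD|² = 1 + 2.25 = 3.25
|WE|² = 90.25 + 20.25 = 110.5
|WF|² = 100 + 6.25 = 106.25
|WG|² = 16 + 0.25 = 16.25
|WH|² = 42.25 + 0.25 = 42.5
|WJ|² = 90.25 + 16 = 106.25
|WK|² = 0 + 4 = 4
|WL|² = 49 + 4 = 53
Minimum is at D.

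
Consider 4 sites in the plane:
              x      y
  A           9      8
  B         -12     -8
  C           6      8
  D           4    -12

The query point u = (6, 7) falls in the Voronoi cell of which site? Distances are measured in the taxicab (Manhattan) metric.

d(u,A) = |6−9| + |7−8| = 3 + 1 = 4
d(u,B) = |6−(-12)| + |7−(-8)| = 18 + 15 = 33
d(u,C) = |6−6| + |7−8| = 0 + 1 = 1
d(u,D) = |6−4| + |7−(-12)| = 2 + 19 = 21
C is nearest.

C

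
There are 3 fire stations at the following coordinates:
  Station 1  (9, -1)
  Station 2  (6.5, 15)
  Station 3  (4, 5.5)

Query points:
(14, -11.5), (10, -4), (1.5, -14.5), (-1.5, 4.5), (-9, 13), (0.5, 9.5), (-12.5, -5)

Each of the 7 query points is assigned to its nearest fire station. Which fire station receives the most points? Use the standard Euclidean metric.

Station 3

(14, -11.5) — d² to each: Station 1:135.25, Station 2:758.5, Station 3:389 → nearest is Station 1
(10, -4) — d² to each: Station 1:10, Station 2:373.25, Station 3:126.25 → nearest is Station 1
(1.5, -14.5) — d² to each: Station 1:238.5, Station 2:895.25, Station 3:406.25 → nearest is Station 1
(-1.5, 4.5) — d² to each: Station 1:140.5, Station 2:174.25, Station 3:31.25 → nearest is Station 3
(-9, 13) — d² to each: Station 1:520, Station 2:244.25, Station 3:225.25 → nearest is Station 3
(0.5, 9.5) — d² to each: Station 1:182.5, Station 2:66.25, Station 3:28.25 → nearest is Station 3
(-12.5, -5) — d² to each: Station 1:478.25, Station 2:761, Station 3:382.5 → nearest is Station 3
Tally — Station 1:3, Station 3:4. Station 3 captures the most (4).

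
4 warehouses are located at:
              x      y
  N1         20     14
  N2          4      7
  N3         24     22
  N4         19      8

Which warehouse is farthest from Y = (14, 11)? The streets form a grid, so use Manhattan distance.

d(Y,N1) = |14−20| + |11−14| = 6 + 3 = 9
d(Y,N2) = |14−4| + |11−7| = 10 + 4 = 14
d(Y,N3) = |14−24| + |11−22| = 10 + 11 = 21
d(Y,N4) = |14−19| + |11−8| = 5 + 3 = 8
The largest is to N3.

N3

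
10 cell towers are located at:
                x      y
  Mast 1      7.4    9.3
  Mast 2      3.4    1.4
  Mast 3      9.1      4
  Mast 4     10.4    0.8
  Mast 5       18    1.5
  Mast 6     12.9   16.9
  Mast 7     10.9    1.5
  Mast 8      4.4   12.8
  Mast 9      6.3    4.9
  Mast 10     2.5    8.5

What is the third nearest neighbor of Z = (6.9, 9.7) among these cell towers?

Mast 10

Compare squared distances (the ordering matches that of the actual distances):
d²(Z, Mast 1) = 0.25 + 0.16 = 0.41
d²(Z, Mast 2) = 12.25 + 68.89 = 81.14
d²(Z, Mast 3) = 4.84 + 32.49 = 37.33
d²(Z, Mast 4) = 12.25 + 79.21 = 91.46
d²(Z, Mast 5) = 123.21 + 67.24 = 190.45
d²(Z, Mast 6) = 36 + 51.84 = 87.84
d²(Z, Mast 7) = 16 + 67.24 = 83.24
d²(Z, Mast 8) = 6.25 + 9.61 = 15.86
d²(Z, Mast 9) = 0.36 + 23.04 = 23.4
d²(Z, Mast 10) = 19.36 + 1.44 = 20.8
Sorted ascending: Mast 1, Mast 8, Mast 10, Mast 9, … — the third-nearest is Mast 10.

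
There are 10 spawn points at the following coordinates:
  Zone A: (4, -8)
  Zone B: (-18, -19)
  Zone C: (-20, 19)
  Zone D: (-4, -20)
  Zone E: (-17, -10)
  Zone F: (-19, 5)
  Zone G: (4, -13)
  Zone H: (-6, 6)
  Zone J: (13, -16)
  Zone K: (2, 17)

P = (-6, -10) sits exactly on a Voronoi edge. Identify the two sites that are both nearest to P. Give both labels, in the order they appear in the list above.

Zone A and Zone D

Squared distances from P to each site:
d²(P, Zone A) = 100 + 4 = 104
d²(P, Zone B) = 144 + 81 = 225
d²(P, Zone C) = 196 + 841 = 1037
d²(P, Zone D) = 4 + 100 = 104
d²(P, Zone E) = 121 + 0 = 121
d²(P, Zone F) = 169 + 225 = 394
d²(P, Zone G) = 100 + 9 = 109
d²(P, Zone H) = 0 + 256 = 256
d²(P, Zone J) = 361 + 36 = 397
d²(P, Zone K) = 64 + 729 = 793
P is equidistant from Zone A and Zone D (both at squared distance 104), and every other site is strictly farther — so P lies on the Zone A–Zone D Voronoi edge.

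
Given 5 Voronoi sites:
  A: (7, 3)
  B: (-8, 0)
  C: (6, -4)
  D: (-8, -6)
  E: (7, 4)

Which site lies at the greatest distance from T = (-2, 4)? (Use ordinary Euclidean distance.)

Compare squared distances (the ordering matches that of the actual distances):
|TA|² = 81 + 1 = 82
|TB|² = 36 + 16 = 52
|TC|² = 64 + 64 = 128
|TD|² = 36 + 100 = 136
|TE|² = 81 + 0 = 81
The largest is to D.

D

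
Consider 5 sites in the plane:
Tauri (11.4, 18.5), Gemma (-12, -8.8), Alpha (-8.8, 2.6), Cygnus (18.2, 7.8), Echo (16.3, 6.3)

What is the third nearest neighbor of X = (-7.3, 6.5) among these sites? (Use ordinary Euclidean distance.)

Since √ is increasing, it suffices to compare squared distances:
d²(X, Tauri) = (-7.3−11.4)² + (6.5−18.5)² = 349.69 + 144 = 493.69
d²(X, Gemma) = (-7.3−(-12))² + (6.5−(-8.8))² = 22.09 + 234.09 = 256.18
d²(X, Alpha) = (-7.3−(-8.8))² + (6.5−2.6)² = 2.25 + 15.21 = 17.46
d²(X, Cygnus) = (-7.3−18.2)² + (6.5−7.8)² = 650.25 + 1.69 = 651.94
d²(X, Echo) = (-7.3−16.3)² + (6.5−6.3)² = 556.96 + 0.04 = 557
Sorted ascending: Alpha, Gemma, Tauri, Echo, … — the third-nearest is Tauri.

Tauri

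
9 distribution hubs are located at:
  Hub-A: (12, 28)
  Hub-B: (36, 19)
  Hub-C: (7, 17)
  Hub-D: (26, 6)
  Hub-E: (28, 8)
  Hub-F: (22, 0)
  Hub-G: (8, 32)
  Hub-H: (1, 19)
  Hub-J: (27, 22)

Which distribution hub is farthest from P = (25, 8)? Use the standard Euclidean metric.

Compare squared distances (the ordering matches that of the actual distances):
d²(P, Hub-A) = 169 + 400 = 569
d²(P, Hub-B) = 121 + 121 = 242
d²(P, Hub-C) = 324 + 81 = 405
d²(P, Hub-D) = 1 + 4 = 5
d²(P, Hub-E) = 9 + 0 = 9
d²(P, Hub-F) = 9 + 64 = 73
d²(P, Hub-G) = 289 + 576 = 865
d²(P, Hub-H) = 576 + 121 = 697
d²(P, Hub-J) = 4 + 196 = 200
The largest is to Hub-G.

Hub-G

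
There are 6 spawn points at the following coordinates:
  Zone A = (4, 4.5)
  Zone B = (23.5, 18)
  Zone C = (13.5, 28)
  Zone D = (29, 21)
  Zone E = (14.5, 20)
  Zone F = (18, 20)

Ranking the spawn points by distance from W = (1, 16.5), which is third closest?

Zone C

Squared Euclidean distances:
d²(W, Zone A) = 9 + 144 = 153
d²(W, Zone B) = 506.25 + 2.25 = 508.5
d²(W, Zone C) = 156.25 + 132.25 = 288.5
d²(W, Zone D) = 784 + 20.25 = 804.25
d²(W, Zone E) = 182.25 + 12.25 = 194.5
d²(W, Zone F) = 289 + 12.25 = 301.25
Sorted ascending: Zone A, Zone E, Zone C, Zone F, … — the third-nearest is Zone C.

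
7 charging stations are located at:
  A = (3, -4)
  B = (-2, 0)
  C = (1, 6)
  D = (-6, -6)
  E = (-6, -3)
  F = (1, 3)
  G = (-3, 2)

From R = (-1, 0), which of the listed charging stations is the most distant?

D

Compare squared distances (the ordering matches that of the actual distances):
|RA|² = (-1−3)² + (0−(-4))² = 16 + 16 = 32
|RB|² = (-1−(-2))² + (0−0)² = 1 + 0 = 1
|RC|² = (-1−1)² + (0−6)² = 4 + 36 = 40
|RD|² = (-1−(-6))² + (0−(-6))² = 25 + 36 = 61
|RE|² = (-1−(-6))² + (0−(-3))² = 25 + 9 = 34
|RF|² = (-1−1)² + (0−3)² = 4 + 9 = 13
|RG|² = (-1−(-3))² + (0−2)² = 4 + 4 = 8
The largest is to D.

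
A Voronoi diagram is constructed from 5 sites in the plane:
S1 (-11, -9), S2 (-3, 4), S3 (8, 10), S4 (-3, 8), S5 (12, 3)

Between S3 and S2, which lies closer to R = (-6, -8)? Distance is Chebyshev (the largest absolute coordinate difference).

S2

d(R,S3) = max(14, 18) = 18
d(R,S2) = max(3, 12) = 12
18 > 12, so S2 is closer.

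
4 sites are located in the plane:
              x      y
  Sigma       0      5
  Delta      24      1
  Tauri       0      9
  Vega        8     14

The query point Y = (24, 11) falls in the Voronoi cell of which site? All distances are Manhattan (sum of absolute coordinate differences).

Delta

d(Y, Sigma) = |24−0| + |11−5| = 24 + 6 = 30
d(Y, Delta) = |24−24| + |11−1| = 0 + 10 = 10
d(Y, Tauri) = |24−0| + |11−9| = 24 + 2 = 26
d(Y, Vega) = |24−8| + |11−14| = 16 + 3 = 19
Delta is nearest.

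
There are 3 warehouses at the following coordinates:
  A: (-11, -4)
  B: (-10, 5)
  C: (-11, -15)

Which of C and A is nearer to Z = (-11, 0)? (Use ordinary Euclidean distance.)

Compare squared distances:
|ZC|² = (-11−(-11))² + (0−(-15))² = 0 + 225 = 225
|ZA|² = (-11−(-11))² + (0−(-4))² = 0 + 16 = 16
225 > 16, so A is closer.

A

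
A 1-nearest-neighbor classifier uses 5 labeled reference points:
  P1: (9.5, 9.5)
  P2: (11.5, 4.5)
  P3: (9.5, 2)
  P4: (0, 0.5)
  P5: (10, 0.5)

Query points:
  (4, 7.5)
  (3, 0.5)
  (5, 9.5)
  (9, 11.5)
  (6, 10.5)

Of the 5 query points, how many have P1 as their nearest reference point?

4

(4, 7.5) — d² to each: P1:34.25, P2:65.25, P3:60.5, P4:65, P5:85 → nearest is P1
(3, 0.5) — d² to each: P1:123.25, P2:88.25, P3:44.5, P4:9, P5:49 → nearest is P4
(5, 9.5) — d² to each: P1:20.25, P2:67.25, P3:76.5, P4:106, P5:106 → nearest is P1
(9, 11.5) — d² to each: P1:4.25, P2:55.25, P3:90.5, P4:202, P5:122 → nearest is P1
(6, 10.5) — d² to each: P1:13.25, P2:66.25, P3:84.5, P4:136, P5:116 → nearest is P1
4 of the 5 points have P1 as nearest.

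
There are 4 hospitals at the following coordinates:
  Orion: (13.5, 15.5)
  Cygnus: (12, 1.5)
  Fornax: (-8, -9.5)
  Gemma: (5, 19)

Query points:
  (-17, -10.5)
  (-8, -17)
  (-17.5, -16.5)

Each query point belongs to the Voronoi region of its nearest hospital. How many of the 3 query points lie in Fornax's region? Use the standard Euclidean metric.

(-17, -10.5) — d² to each: Orion:1606.25, Cygnus:985, Fornax:82, Gemma:1354.25 → nearest is Fornax
(-8, -17) — d² to each: Orion:1518.5, Cygnus:742.25, Fornax:56.25, Gemma:1465 → nearest is Fornax
(-17.5, -16.5) — d² to each: Orion:1985, Cygnus:1194.25, Fornax:139.25, Gemma:1766.5 → nearest is Fornax
3 of the 3 points have Fornax as nearest.

3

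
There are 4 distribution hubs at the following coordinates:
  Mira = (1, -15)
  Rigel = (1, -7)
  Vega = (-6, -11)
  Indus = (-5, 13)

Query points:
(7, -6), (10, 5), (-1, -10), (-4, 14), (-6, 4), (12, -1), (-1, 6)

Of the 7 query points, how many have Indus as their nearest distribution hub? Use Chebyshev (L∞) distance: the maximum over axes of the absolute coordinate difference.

3

(7, -6) — d to each: Mira:9, Rigel:6, Vega:13, Indus:19 → nearest is Rigel
(10, 5) — d to each: Mira:20, Rigel:12, Vega:16, Indus:15 → nearest is Rigel
(-1, -10) — d to each: Mira:5, Rigel:3, Vega:5, Indus:23 → nearest is Rigel
(-4, 14) — d to each: Mira:29, Rigel:21, Vega:25, Indus:1 → nearest is Indus
(-6, 4) — d to each: Mira:19, Rigel:11, Vega:15, Indus:9 → nearest is Indus
(12, -1) — d to each: Mira:14, Rigel:11, Vega:18, Indus:17 → nearest is Rigel
(-1, 6) — d to each: Mira:21, Rigel:13, Vega:17, Indus:7 → nearest is Indus
3 of the 7 points have Indus as nearest.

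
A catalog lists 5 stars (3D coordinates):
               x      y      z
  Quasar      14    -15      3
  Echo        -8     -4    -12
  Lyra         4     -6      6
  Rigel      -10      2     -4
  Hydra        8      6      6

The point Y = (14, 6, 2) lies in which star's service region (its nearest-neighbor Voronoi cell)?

Compare squared distances (the ordering matches that of the actual distances):
d²(Y, Quasar) = (14−14)² + (6−(-15))² + (2−3)² = 0 + 441 + 1 = 442
d²(Y, Echo) = (14−(-8))² + (6−(-4))² + (2−(-12))² = 484 + 100 + 196 = 780
d²(Y, Lyra) = (14−4)² + (6−(-6))² + (2−6)² = 100 + 144 + 16 = 260
d²(Y, Rigel) = (14−(-10))² + (6−2)² + (2−(-4))² = 576 + 16 + 36 = 628
d²(Y, Hydra) = (14−8)² + (6−6)² + (2−6)² = 36 + 0 + 16 = 52
Hydra is nearest.

Hydra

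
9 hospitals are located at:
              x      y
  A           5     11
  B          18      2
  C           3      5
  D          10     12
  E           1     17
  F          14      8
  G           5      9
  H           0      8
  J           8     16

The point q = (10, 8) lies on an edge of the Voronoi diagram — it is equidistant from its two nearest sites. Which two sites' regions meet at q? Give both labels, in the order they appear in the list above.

D and F

Squared distances from q to each site:
|qA|² = (10−5)² + (8−11)² = 25 + 9 = 34
|qB|² = (10−18)² + (8−2)² = 64 + 36 = 100
|qC|² = (10−3)² + (8−5)² = 49 + 9 = 58
|qD|² = (10−10)² + (8−12)² = 0 + 16 = 16
|qE|² = (10−1)² + (8−17)² = 81 + 81 = 162
|qF|² = (10−14)² + (8−8)² = 16 + 0 = 16
|qG|² = (10−5)² + (8−9)² = 25 + 1 = 26
|qH|² = (10−0)² + (8−8)² = 100 + 0 = 100
|qJ|² = (10−8)² + (8−16)² = 4 + 64 = 68
q is equidistant from D and F (both at squared distance 16), and every other site is strictly farther — so q lies on the D–F Voronoi edge.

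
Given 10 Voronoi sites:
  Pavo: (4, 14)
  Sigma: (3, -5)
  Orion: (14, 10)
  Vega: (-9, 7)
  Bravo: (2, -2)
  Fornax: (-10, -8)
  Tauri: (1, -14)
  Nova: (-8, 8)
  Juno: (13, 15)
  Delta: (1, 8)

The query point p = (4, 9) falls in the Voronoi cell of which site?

Delta

Since √ is increasing, it suffices to compare squared distances:
d²(p, Pavo) = 0 + 25 = 25
d²(p, Sigma) = 1 + 196 = 197
d²(p, Orion) = 100 + 1 = 101
d²(p, Vega) = 169 + 4 = 173
d²(p, Bravo) = 4 + 121 = 125
d²(p, Fornax) = 196 + 289 = 485
d²(p, Tauri) = 9 + 529 = 538
d²(p, Nova) = 144 + 1 = 145
d²(p, Juno) = 81 + 36 = 117
d²(p, Delta) = 9 + 1 = 10
Delta is nearest.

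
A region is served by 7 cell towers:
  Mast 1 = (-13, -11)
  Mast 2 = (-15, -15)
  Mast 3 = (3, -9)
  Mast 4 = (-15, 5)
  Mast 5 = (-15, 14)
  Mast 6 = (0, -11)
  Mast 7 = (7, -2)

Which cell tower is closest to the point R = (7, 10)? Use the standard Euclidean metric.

Since √ is increasing, it suffices to compare squared distances:
d²(R, Mast 1) = (7−(-13))² + (10−(-11))² = 400 + 441 = 841
d²(R, Mast 2) = (7−(-15))² + (10−(-15))² = 484 + 625 = 1109
d²(R, Mast 3) = (7−3)² + (10−(-9))² = 16 + 361 = 377
d²(R, Mast 4) = (7−(-15))² + (10−5)² = 484 + 25 = 509
d²(R, Mast 5) = (7−(-15))² + (10−14)² = 484 + 16 = 500
d²(R, Mast 6) = (7−0)² + (10−(-11))² = 49 + 441 = 490
d²(R, Mast 7) = (7−7)² + (10−(-2))² = 0 + 144 = 144
The smallest is to Mast 7, so R lies in the Voronoi region of Mast 7.

Mast 7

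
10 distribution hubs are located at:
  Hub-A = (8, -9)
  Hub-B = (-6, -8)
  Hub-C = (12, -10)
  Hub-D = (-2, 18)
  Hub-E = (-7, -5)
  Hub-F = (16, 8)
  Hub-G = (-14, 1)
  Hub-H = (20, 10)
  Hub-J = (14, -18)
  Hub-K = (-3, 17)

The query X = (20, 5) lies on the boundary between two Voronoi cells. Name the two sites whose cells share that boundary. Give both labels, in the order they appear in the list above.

Hub-F and Hub-H

Squared distances from X to each site:
d²(X, Hub-A) = (20−8)² + (5−(-9))² = 144 + 196 = 340
d²(X, Hub-B) = (20−(-6))² + (5−(-8))² = 676 + 169 = 845
d²(X, Hub-C) = (20−12)² + (5−(-10))² = 64 + 225 = 289
d²(X, Hub-D) = (20−(-2))² + (5−18)² = 484 + 169 = 653
d²(X, Hub-E) = (20−(-7))² + (5−(-5))² = 729 + 100 = 829
d²(X, Hub-F) = (20−16)² + (5−8)² = 16 + 9 = 25
d²(X, Hub-G) = (20−(-14))² + (5−1)² = 1156 + 16 = 1172
d²(X, Hub-H) = (20−20)² + (5−10)² = 0 + 25 = 25
d²(X, Hub-J) = (20−14)² + (5−(-18))² = 36 + 529 = 565
d²(X, Hub-K) = (20−(-3))² + (5−17)² = 529 + 144 = 673
X is equidistant from Hub-F and Hub-H (both at squared distance 25), and every other site is strictly farther — so X lies on the Hub-F–Hub-H Voronoi edge.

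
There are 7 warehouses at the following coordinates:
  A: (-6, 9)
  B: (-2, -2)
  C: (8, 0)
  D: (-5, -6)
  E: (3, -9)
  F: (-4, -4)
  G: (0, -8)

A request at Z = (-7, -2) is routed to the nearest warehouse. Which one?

F

Compare squared distances (the ordering matches that of the actual distances):
|ZA|² = (-7−(-6))² + (-2−9)² = 1 + 121 = 122
|ZB|² = (-7−(-2))² + (-2−(-2))² = 25 + 0 = 25
|ZC|² = (-7−8)² + (-2−0)² = 225 + 4 = 229
|ZD|² = (-7−(-5))² + (-2−(-6))² = 4 + 16 = 20
|ZE|² = (-7−3)² + (-2−(-9))² = 100 + 49 = 149
|ZF|² = (-7−(-4))² + (-2−(-4))² = 9 + 4 = 13
|ZG|² = (-7−0)² + (-2−(-8))² = 49 + 36 = 85
The smallest is to F, so Z lies in the Voronoi region of F.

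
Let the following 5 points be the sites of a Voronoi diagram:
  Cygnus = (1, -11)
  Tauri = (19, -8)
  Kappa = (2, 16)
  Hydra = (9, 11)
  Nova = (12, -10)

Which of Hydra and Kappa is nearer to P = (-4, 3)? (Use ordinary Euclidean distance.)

Kappa

Compare squared distances:
d²(P, Hydra) = (-4−9)² + (3−11)² = 169 + 64 = 233
d²(P, Kappa) = (-4−2)² + (3−16)² = 36 + 169 = 205
233 > 205, so Kappa is closer.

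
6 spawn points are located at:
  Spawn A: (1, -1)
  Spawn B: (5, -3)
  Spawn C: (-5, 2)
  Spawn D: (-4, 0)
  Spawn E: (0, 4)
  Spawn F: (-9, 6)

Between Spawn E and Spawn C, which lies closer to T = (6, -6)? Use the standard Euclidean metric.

Spawn E

Compare squared distances:
d²(T, Spawn E) = (6−0)² + (-6−4)² = 36 + 100 = 136
d²(T, Spawn C) = (6−(-5))² + (-6−2)² = 121 + 64 = 185
136 < 185, so Spawn E is closer.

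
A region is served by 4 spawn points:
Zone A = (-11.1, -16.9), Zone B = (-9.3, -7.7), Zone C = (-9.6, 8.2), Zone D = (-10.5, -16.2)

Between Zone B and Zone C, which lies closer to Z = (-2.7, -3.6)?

Zone B

Compare squared distances:
d²(Z, Zone B) = (-2.7−(-9.3))² + (-3.6−(-7.7))² = 43.56 + 16.81 = 60.37
d²(Z, Zone C) = (-2.7−(-9.6))² + (-3.6−8.2)² = 47.61 + 139.24 = 186.85
60.37 < 186.85, so Zone B is closer.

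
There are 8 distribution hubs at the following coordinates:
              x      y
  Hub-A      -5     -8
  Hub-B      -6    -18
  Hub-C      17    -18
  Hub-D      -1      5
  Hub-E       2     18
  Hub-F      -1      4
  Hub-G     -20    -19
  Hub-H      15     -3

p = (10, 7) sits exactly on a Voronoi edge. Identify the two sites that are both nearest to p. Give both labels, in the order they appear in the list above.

Hub-D and Hub-H

Squared distances from p to each site:
d²(p, Hub-A) = 225 + 225 = 450
d²(p, Hub-B) = 256 + 625 = 881
d²(p, Hub-C) = 49 + 625 = 674
d²(p, Hub-D) = 121 + 4 = 125
d²(p, Hub-E) = 64 + 121 = 185
d²(p, Hub-F) = 121 + 9 = 130
d²(p, Hub-G) = 900 + 676 = 1576
d²(p, Hub-H) = 25 + 100 = 125
p is equidistant from Hub-D and Hub-H (both at squared distance 125), and every other site is strictly farther — so p lies on the Hub-D–Hub-H Voronoi edge.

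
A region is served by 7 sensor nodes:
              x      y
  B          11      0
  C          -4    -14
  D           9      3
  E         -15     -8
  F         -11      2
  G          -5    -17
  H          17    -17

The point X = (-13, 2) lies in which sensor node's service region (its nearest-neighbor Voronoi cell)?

Compare squared distances (the ordering matches that of the actual distances):
|XB|² = (-13−11)² + (2−0)² = 576 + 4 = 580
|XC|² = (-13−(-4))² + (2−(-14))² = 81 + 256 = 337
|XD|² = (-13−9)² + (2−3)² = 484 + 1 = 485
|XE|² = (-13−(-15))² + (2−(-8))² = 4 + 100 = 104
|XF|² = (-13−(-11))² + (2−2)² = 4 + 0 = 4
|XG|² = (-13−(-5))² + (2−(-17))² = 64 + 361 = 425
|XH|² = (-13−17)² + (2−(-17))² = 900 + 361 = 1261
F is nearest.

F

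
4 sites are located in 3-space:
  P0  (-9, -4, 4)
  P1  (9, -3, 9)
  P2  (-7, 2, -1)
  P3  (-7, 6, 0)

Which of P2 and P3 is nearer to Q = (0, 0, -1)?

P2

Compare squared distances:
|QP2|² = (0−(-7))² + (0−2)² + (-1−(-1))² = 49 + 4 + 0 = 53
|QP3|² = (0−(-7))² + (0−6)² + (-1−0)² = 49 + 36 + 1 = 86
53 < 86, so P2 is closer.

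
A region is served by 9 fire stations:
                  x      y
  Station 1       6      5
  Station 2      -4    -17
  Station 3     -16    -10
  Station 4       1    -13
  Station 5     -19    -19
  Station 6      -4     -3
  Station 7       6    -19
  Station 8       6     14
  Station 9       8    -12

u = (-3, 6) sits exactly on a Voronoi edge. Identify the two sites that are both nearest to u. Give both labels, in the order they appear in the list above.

Station 1 and Station 6

Squared distances from u to each site:
d²(u, Station 1) = (-3−6)² + (6−5)² = 81 + 1 = 82
d²(u, Station 2) = (-3−(-4))² + (6−(-17))² = 1 + 529 = 530
d²(u, Station 3) = (-3−(-16))² + (6−(-10))² = 169 + 256 = 425
d²(u, Station 4) = (-3−1)² + (6−(-13))² = 16 + 361 = 377
d²(u, Station 5) = (-3−(-19))² + (6−(-19))² = 256 + 625 = 881
d²(u, Station 6) = (-3−(-4))² + (6−(-3))² = 1 + 81 = 82
d²(u, Station 7) = (-3−6)² + (6−(-19))² = 81 + 625 = 706
d²(u, Station 8) = (-3−6)² + (6−14)² = 81 + 64 = 145
d²(u, Station 9) = (-3−8)² + (6−(-12))² = 121 + 324 = 445
u is equidistant from Station 1 and Station 6 (both at squared distance 82), and every other site is strictly farther — so u lies on the Station 1–Station 6 Voronoi edge.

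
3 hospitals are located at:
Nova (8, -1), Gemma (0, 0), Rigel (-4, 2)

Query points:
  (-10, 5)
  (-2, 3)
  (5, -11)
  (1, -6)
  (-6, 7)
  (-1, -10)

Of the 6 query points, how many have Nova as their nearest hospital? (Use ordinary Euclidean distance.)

(-10, 5) — d² to each: Nova:360, Gemma:125, Rigel:45 → nearest is Rigel
(-2, 3) — d² to each: Nova:116, Gemma:13, Rigel:5 → nearest is Rigel
(5, -11) — d² to each: Nova:109, Gemma:146, Rigel:250 → nearest is Nova
(1, -6) — d² to each: Nova:74, Gemma:37, Rigel:89 → nearest is Gemma
(-6, 7) — d² to each: Nova:260, Gemma:85, Rigel:29 → nearest is Rigel
(-1, -10) — d² to each: Nova:162, Gemma:101, Rigel:153 → nearest is Gemma
1 of the 6 points has Nova as nearest.

1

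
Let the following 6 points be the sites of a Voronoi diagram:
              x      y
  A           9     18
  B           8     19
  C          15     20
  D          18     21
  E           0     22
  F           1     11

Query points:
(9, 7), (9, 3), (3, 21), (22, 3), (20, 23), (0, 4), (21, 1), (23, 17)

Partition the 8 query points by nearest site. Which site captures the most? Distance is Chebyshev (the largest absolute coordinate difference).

(9, 7) — d to each: A:11, B:12, C:13, D:14, E:15, F:8 → nearest is F
(9, 3) — d to each: A:15, B:16, C:17, D:18, E:19, F:8 → nearest is F
(3, 21) — d to each: A:6, B:5, C:12, D:15, E:3, F:10 → nearest is E
(22, 3) — d to each: A:15, B:16, C:17, D:18, E:22, F:21 → nearest is A
(20, 23) — d to each: A:11, B:12, C:5, D:2, E:20, F:19 → nearest is D
(0, 4) — d to each: A:14, B:15, C:16, D:18, E:18, F:7 → nearest is F
(21, 1) — d to each: A:17, B:18, C:19, D:20, E:21, F:20 → nearest is A
(23, 17) — d to each: A:14, B:15, C:8, D:5, E:23, F:22 → nearest is D
Tally — A:2, D:2, E:1, F:3. F captures the most (3).

F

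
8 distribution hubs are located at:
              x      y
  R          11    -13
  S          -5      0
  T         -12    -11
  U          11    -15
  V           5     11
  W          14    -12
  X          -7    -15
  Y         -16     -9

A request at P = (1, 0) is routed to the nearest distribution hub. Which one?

Since √ is increasing, it suffices to compare squared distances:
|PR|² = 100 + 169 = 269
|PS|² = 36 + 0 = 36
|PT|² = 169 + 121 = 290
|PU|² = 100 + 225 = 325
|PV|² = 16 + 121 = 137
|PW|² = 169 + 144 = 313
|PX|² = 64 + 225 = 289
|PY|² = 289 + 81 = 370
The smallest is to S, so P lies in the Voronoi region of S.

S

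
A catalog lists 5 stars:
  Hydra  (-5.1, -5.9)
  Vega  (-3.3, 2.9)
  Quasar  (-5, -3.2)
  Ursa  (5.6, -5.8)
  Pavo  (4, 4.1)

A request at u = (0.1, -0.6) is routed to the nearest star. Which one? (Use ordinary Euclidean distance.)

Vega

Squared Euclidean distances:
d²(u, Hydra) = (0.1−(-5.1))² + (-0.6−(-5.9))² = 27.04 + 28.09 = 55.13
d²(u, Vega) = (0.1−(-3.3))² + (-0.6−2.9)² = 11.56 + 12.25 = 23.81
d²(u, Quasar) = (0.1−(-5))² + (-0.6−(-3.2))² = 26.01 + 6.76 = 32.77
d²(u, Ursa) = (0.1−5.6)² + (-0.6−(-5.8))² = 30.25 + 27.04 = 57.29
d²(u, Pavo) = (0.1−4)² + (-0.6−4.1)² = 15.21 + 22.09 = 37.3
Minimum is at Vega.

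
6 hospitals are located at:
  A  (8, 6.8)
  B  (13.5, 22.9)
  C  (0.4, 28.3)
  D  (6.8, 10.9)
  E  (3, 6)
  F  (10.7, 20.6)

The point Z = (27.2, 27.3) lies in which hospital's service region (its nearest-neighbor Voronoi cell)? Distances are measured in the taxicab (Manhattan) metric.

B

d(Z,A) = |27.2−8| + |27.3−6.8| = 19.2 + 20.5 = 39.7
d(Z,B) = |27.2−13.5| + |27.3−22.9| = 13.7 + 4.4 = 18.1
d(Z,C) = |27.2−0.4| + |27.3−28.3| = 26.8 + 1 = 27.8
d(Z,D) = |27.2−6.8| + |27.3−10.9| = 20.4 + 16.4 = 36.8
d(Z,E) = |27.2−3| + |27.3−6| = 24.2 + 21.3 = 45.5
d(Z,F) = |27.2−10.7| + |27.3−20.6| = 16.5 + 6.7 = 23.2
B is nearest.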